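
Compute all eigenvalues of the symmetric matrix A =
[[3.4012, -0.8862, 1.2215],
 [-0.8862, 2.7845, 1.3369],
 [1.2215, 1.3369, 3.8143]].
sigma(A) ≈ {1, 4, 5}

A is real symmetric, so its spectrum consists of real eigenvalues. Expanding the characteristic polynomial of the displayed matrix gives
  det(λ I - A) = p(λ) = λ^3 + (-10)λ^2 + (29)λ + (-20).
Solving p(λ) = 0 yields eigenvalues ≈ 1, 4, 5. (A is shown rounded to 4 decimals, so these recover the underlying integer eigenvalues to within that precision.)
Verification: the trace of A = 10 equals the sum of eigenvalues 10, and det(A) ≈ 20.0003 matches the eigenvalue product 20.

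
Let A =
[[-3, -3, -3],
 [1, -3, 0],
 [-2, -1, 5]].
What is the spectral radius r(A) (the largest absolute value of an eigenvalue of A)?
r(A) ≈ 5.7014

The eigenvalues of A are the roots of its characteristic polynomial. With M = A (coefficients from the trace, the sum of principal 2x2 minors, and det A):
  p(λ) = det(λ I - M) = λ^3 + λ^2 - 24λ - 81.
No integer candidate from the rational root theorem (±divisors of 81) is a root, so the roots are irrational. The cubic discriminant is Δ = -85959 < 0, so there is one real root and a complex-conjugate pair. p(5) = -51 and p(6) = 27 have opposite signs, so a root lies in (5, 6); Newton's method refines it to λ ≈ 5.7014. Dividing out (λ - (5.7014)) leaves approximately λ^2 + 6.7014λ + 14.2071. For λ^2 + 6.7014λ + 14.2071 the discriminant is -11.9199. It is negative, so the remaining roots are the complex-conjugate pair λ ≈ -3.3507 ± 1.7263i. Their product equals the constant term, so |λ|^2 ≈ 14.2071 and |λ| ≈ 3.7692.
Thus the eigenvalues (to 4 decimals) are 5.7014 (modulus 5.7014); -3.3507 ± 1.7263i (modulus 3.7692). The spectral radius is the largest modulus: r(A) ≈ 5.7014. (Cross-check: r(A) ≤ ||A||_2 ≈ 5.9207; equality holds whenever A is normal, though it can also hold for some non-normal A.)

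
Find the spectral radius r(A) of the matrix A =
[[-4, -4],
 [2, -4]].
r(A) = sqrt(24) ≈ 4.899

The eigenvalues of A are the roots of its characteristic polynomial. With M = A (coefficients from the trace and determinant):
  p(λ) = det(λ I - M) = λ^2 + 8λ + 24.
For λ^2 + 8λ + 24 the discriminant is -32. It is negative, so the roots are the complex-conjugate pair λ = -4 ± (sqrt(32)/2) i ≈ -4 ± 2.8284i. For a conjugate pair the product of the roots equals the constant term, so |λ|^2 = 24 and |λ| = sqrt(24) ≈ 4.899.
Thus the eigenvalues (to 4 decimals) are -4 ± 2.8284i (modulus 4.899). The spectral radius is the largest modulus: r(A) = sqrt(24) ≈ 4.899. (Cross-check: r(A) ≤ ||A||_2 ≈ 6; equality holds whenever A is normal, though it can also hold for some non-normal A.)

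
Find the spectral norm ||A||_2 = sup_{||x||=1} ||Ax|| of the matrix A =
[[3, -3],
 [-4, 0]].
||A||_2 = sqrt((34 + sqrt(580))/2) ≈ 5.389 (= sqrt(largest eigenvalue of A^T A))

||A||_2 = sigma_max(A) = sqrt(lambda_max(A^T A)). Form the symmetric matrix M = A^T A =
[[25, -9],
 [-9, 9]].
Its characteristic polynomial (trace, determinant of M give the coefficients) is
  p(λ) = det(λ I - M) = λ^2 - 34λ + 144.
For λ^2 - 34λ + 144 the discriminant is 580. It is nonnegative but not a perfect square, so the roots are real and irrational: λ = (34 ± sqrt(580))/2 ≈ 29.0416, 4.9584.
So the eigenvalues of A^T A are ≈ 4.9584, 29.0416 (all ≥ 0, as they must be for A^T A). The largest is λ_max = (34 + sqrt(580))/2 ≈ 29.0416, hence ||A||_2 = sqrt(λ_max) = sqrt((34 + sqrt(580))/2) ≈ 5.389.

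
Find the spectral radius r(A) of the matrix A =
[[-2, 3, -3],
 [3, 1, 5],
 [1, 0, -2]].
r(A) ≈ 3.5924

The eigenvalues of A are the roots of its characteristic polynomial. With M = A (coefficients from the trace, the sum of principal 2x2 minors, and det A):
  p(λ) = det(λ I - M) = λ^3 + 3λ^2 - 6λ - 40.
No integer candidate from the rational root theorem (±divisors of 40) is a root, so the roots are irrational. The cubic discriminant is Δ = -24732 < 0, so there is one real root and a complex-conjugate pair. p(3) = -4 and p(4) = 48 have opposite signs, so a root lies in (3, 4); Newton's method refines it to λ ≈ 3.0995. Dividing out (λ - (3.0995)) leaves approximately λ^2 + 6.0995λ + 12.9053. For λ^2 + 6.0995λ + 12.9053 the discriminant is -14.4175. It is negative, so the remaining roots are the complex-conjugate pair λ ≈ -3.0497 ± 1.8985i. Their product equals the constant term, so |λ|^2 ≈ 12.9053 and |λ| ≈ 3.5924.
Thus the eigenvalues (to 4 decimals) are 3.0995 (modulus 3.0995); -3.0497 ± 1.8985i (modulus 3.5924). The spectral radius is the largest modulus: r(A) ≈ 3.5924. (Cross-check: r(A) ≤ ||A||_2 ≈ 7.0071; equality holds whenever A is normal, though it can also hold for some non-normal A.)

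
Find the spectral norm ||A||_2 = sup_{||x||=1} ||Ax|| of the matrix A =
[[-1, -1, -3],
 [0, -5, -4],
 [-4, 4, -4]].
||A||_2 ≈ 7.1971 (= sqrt(largest eigenvalue of A^T A))

||A||_2 = sigma_max(A) = sqrt(lambda_max(A^T A)). Form the symmetric matrix M = A^T A =
[[17, -15, 19],
 [-15, 42, 7],
 [19, 7, 41]].
Its characteristic polynomial (trace, sum of principal 2x2 minors, determinant of M give the coefficients) is
  p(λ) = det(λ I - M) = λ^3 - 100λ^2 + 2498λ - 64.
No integer candidate from the rational root theorem (±divisors of 64) is a root, so the roots are irrational. The cubic discriminant is Δ = 81579040 > 0, so there are three distinct real roots. p(0) = -64 and p(1) = 2335 have opposite signs, so a root lies in (0, 1); Newton's method refines it to λ ≈ 0.0256. p(48) = 32 and p(49) = -113 have opposite signs, so a root lies in (48, 49); Newton's method refines it to λ ≈ 48.1756. p(51) = -115 and p(52) = 40 have opposite signs, so a root lies in (51, 52); Newton's method refines it to λ ≈ 51.7988. Check (Vieta): the three roots sum to 100, matching tr M = 100.
So the eigenvalues of A^T A are ≈ 0.0256, 48.1756, 51.7988 (all ≥ 0, as they must be for A^T A). The largest is λ_max ≈ 51.7988, hence ||A||_2 = sqrt(λ_max) ≈ 7.1971.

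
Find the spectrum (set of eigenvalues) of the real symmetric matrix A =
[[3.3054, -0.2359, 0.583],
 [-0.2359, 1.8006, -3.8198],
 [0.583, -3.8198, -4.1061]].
sigma(A) ≈ {-6, 3, 4}

A is real symmetric, so its spectrum consists of real eigenvalues. Expanding the characteristic polynomial of the displayed matrix gives
  det(λ I - A) = p(λ) = λ^3 + (-1)λ^2 + (-30)λ + (72).
Solving p(λ) = 0 yields eigenvalues ≈ -6, 3, 4. (A is shown rounded to 4 decimals, so these recover the underlying integer eigenvalues to within that precision.)
Verification: the trace of A = 1 equals the sum of eigenvalues 1, and det(A) ≈ -71.9998 matches the eigenvalue product -72.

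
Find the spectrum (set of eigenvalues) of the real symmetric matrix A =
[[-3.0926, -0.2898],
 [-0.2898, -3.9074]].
sigma(A) ≈ {-4, -3}

A is real symmetric, so its spectrum consists of real eigenvalues. Expanding the characteristic polynomial of the displayed matrix gives
  det(λ I - A) = p(λ) = λ^2 + (7)λ + (12).
Solving p(λ) = 0 yields eigenvalues ≈ -4, -3. (A is shown rounded to 4 decimals, so these recover the underlying integer eigenvalues to within that precision.)
Verification: the trace of A = -7 equals the sum of eigenvalues -7, and det(A) ≈ 12.0000 matches the eigenvalue product 12.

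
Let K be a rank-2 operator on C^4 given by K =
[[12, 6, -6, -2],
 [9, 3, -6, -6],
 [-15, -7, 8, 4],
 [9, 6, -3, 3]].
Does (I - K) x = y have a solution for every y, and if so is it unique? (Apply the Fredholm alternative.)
(I - K) is invertible (det(I - K) = 80 ≠ 0), so for every y in C^4 the equation (I - K) x = y has a unique solution.

K has rank 2 and factors as K = U V^T = u1 v1^T + u2 v2^T with u1 = (-2, -3, 3, 0), v1 = (-3, -1, 2, 2), u2 = (-2, 0, 2, -3), v2 = (-3, -2, 1, -1) (multiplying out reproduces the displayed K). The nonzero eigenvalues of U V^T coincide with those of the 2 x 2 matrix G = V^T U = [[v1·u1, v1·u2], [v2·u1, v2·u2]] = [[15, 4], [15, 11]], and by the Sylvester determinant identity det(I_4 - U V^T) = det(I_2 - V^T U) = det([[-14, -4], [-15, -10]]) = (-14)(-10) - (-4)(-15) = 80. (Direct check: I - K =
[[-11, -6, 6, 2],
 [-9, -2, 6, 6],
 [15, 7, -7, -4],
 [-9, -6, 3, -2]]
has determinant 80.) The finite-dimensional Fredholm alternative says: either (I - K) is invertible, or ker(I - K) ≠ {0} and then range(I - K) = ker((I - K)^*)^⊥, with dim ker(I - K) = dim ker((I - K)^*). Since det(I - K) ≠ 0, 1 is not an eigenvalue of K and ker(I - K) = {0}, so we are in the first case: for every y there is a unique x = (I - K)^(-1) y. (Explicitly, by the Woodbury identity, (I - U V^T)^(-1) = I + U (I_2 - G)^(-1) V^T.)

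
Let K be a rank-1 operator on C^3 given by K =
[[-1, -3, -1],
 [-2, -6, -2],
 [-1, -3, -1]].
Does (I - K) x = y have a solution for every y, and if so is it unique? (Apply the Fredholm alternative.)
(I - K) is invertible (det(I - K) = 9 ≠ 0), so for every y in C^3 the equation (I - K) x = y has a unique solution.

K has rank 1, so it is an outer product K = u v^T: every row of K is a multiple of one row vector. Reading off the entries, u = (1, 2, 1) and v = (-1, -3, -1) (row i of K equals u_i·v^T). A rank-one matrix u v^T satisfies K u = u (v·u) and kills the (2)-dimensional subspace v^⊥, so its characteristic polynomial is lambda^2 (lambda - v·u) with v·u = tr K = -8. Hence the eigenvalues of I - K are 1 (multiplicity 2) and 1 - (-8) = 9, so det(I - K) = 9. (Direct check: I - K =
[[2, 3, 1],
 [2, 7, 2],
 [1, 3, 2]]
has determinant 9.) The finite-dimensional Fredholm alternative says: either (I - K) is invertible, or ker(I - K) ≠ {0} and then range(I - K) = ker((I - K)^*)^⊥, with dim ker(I - K) = dim ker((I - K)^*). Since det(I - K) ≠ 0, 1 is not an eigenvalue of K and ker(I - K) = {0}, so we are in the first case: for every y there is a unique x = (I - K)^(-1) y. Explicitly, by the Sherman–Morrison formula, (I - u v^T)^(-1) = I + u v^T/(1 - v·u), i.e. (I - K)^(-1) = I + K/(9).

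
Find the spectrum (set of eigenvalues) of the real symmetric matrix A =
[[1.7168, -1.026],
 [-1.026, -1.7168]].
sigma(A) ≈ {-2, 2}

A is real symmetric, so its spectrum consists of real eigenvalues. Expanding the characteristic polynomial of the displayed matrix gives
  det(λ I - A) = p(λ) = λ^2 + (0)λ + (-4).
Solving p(λ) = 0 yields eigenvalues ≈ -2, 2. (A is shown rounded to 4 decimals, so these recover the underlying integer eigenvalues to within that precision.)
Verification: the trace of A = 0 equals the sum of eigenvalues 0, and det(A) ≈ -4.0001 matches the eigenvalue product -4.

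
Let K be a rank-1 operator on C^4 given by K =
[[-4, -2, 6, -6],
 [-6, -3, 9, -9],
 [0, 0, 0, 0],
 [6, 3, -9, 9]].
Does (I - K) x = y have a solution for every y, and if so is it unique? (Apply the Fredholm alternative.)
(I - K) is invertible (det(I - K) = -1 ≠ 0), so for every y in C^4 the equation (I - K) x = y has a unique solution.

K has rank 1, so it is an outer product K = u v^T: every row of K is a multiple of one row vector. Reading off the entries, u = (-2, -3, 0, 3) and v = (2, 1, -3, 3) (row i of K equals u_i·v^T). A rank-one matrix u v^T satisfies K u = u (v·u) and kills the (3)-dimensional subspace v^⊥, so its characteristic polynomial is lambda^3 (lambda - v·u) with v·u = tr K = 2. Hence the eigenvalues of I - K are 1 (multiplicity 3) and 1 - (2) = -1, so det(I - K) = -1. (Direct check: I - K =
[[5, 2, -6, 6],
 [6, 4, -9, 9],
 [0, 0, 1, 0],
 [-6, -3, 9, -8]]
has determinant -1.) The finite-dimensional Fredholm alternative says: either (I - K) is invertible, or ker(I - K) ≠ {0} and then range(I - K) = ker((I - K)^*)^⊥, with dim ker(I - K) = dim ker((I - K)^*). Since det(I - K) ≠ 0, 1 is not an eigenvalue of K and ker(I - K) = {0}, so we are in the first case: for every y there is a unique x = (I - K)^(-1) y. Explicitly, by the Sherman–Morrison formula, (I - u v^T)^(-1) = I + u v^T/(1 - v·u), i.e. (I - K)^(-1) = I - K.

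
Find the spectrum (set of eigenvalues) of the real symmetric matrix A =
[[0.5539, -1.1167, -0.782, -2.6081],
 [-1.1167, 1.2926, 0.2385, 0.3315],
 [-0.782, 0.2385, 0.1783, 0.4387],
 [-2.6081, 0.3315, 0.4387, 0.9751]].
sigma(A) ≈ {-2, 0, 1, 4}

A is real symmetric, so its spectrum consists of real eigenvalues. Expanding the characteristic polynomial of the displayed matrix gives
  det(λ I - A) = p(λ) = λ^4 + (-3)λ^3 + (-6)λ^2 + (8)λ + (0).
Solving p(λ) = 0 yields eigenvalues ≈ -2, 0, 1, 4. (A is shown rounded to 4 decimals, so these recover the underlying integer eigenvalues to within that precision.)
Verification: the trace of A = 3 equals the sum of eigenvalues 3, and det(A) ≈ -0.0000 matches the eigenvalue product 0.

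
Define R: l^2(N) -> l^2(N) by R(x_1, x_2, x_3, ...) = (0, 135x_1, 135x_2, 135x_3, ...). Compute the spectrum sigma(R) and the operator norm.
sigma(R) = closed disk {z in C : |z| ≤ 135}; ||R|| = 135

Note R = 135·U where U is the unit right shift (U x)_k = x_{k-1} (with x_0 := 0); so ||R|| = 135||U|| and sigma(R) = 135·sigma(U). ||R x||^2 = sum_{k≥1} |135x_k|^2 = 18225||x||^2, so ||R|| = 135 and sigma(R) ⊂ {|z| ≤ 135}. For any |lambda| < 135, the equation (R - lambda I) x = 0 forces x_1 = 0, then 135x_k = lambda x_{k+1} ⇒ x = 0, so R has no eigenvalues. But (R - lambda I) is not surjective for |lambda| < 135: solving (R - lambda I) x = e_1 would require x_n proportional to (lambda/135)^(-n), which is not in l^2. So every |lambda| < 135 lies in the residual spectrum. The boundary |lambda| = 135 is in the approximate point spectrum (the spectrum is closed). Hence sigma(R) is the closed disk of radius 135.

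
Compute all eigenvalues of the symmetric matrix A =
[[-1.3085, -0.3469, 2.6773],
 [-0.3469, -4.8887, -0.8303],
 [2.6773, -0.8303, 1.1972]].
sigma(A) ≈ {-5, -3, 3}

A is real symmetric, so its spectrum consists of real eigenvalues. Expanding the characteristic polynomial of the displayed matrix gives
  det(λ I - A) = p(λ) = λ^3 + (5)λ^2 + (-9)λ + (-45).
Solving p(λ) = 0 yields eigenvalues ≈ -5, -3, 3. (A is shown rounded to 4 decimals, so these recover the underlying integer eigenvalues to within that precision.)
Verification: the trace of A = -5 equals the sum of eigenvalues -5, and det(A) ≈ 45.0005 matches the eigenvalue product 45.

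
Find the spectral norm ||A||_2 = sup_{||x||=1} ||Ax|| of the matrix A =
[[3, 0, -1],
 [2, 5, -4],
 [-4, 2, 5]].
||A||_2 ≈ 8.3196 (= sqrt(largest eigenvalue of A^T A))

||A||_2 = sigma_max(A) = sqrt(lambda_max(A^T A)). Form the symmetric matrix M = A^T A =
[[29, 2, -31],
 [2, 29, -10],
 [-31, -10, 42]].
Its characteristic polynomial (trace, sum of principal 2x2 minors, determinant of M give the coefficients) is
  p(λ) = det(λ I - M) = λ^3 - 100λ^2 + 2212λ - 5625.
No integer candidate from the rational root theorem (±divisors of 5625) is a root, so the roots are irrational. The cubic discriminant is Δ = 4678874613 > 0, so there are three distinct real roots. p(2) = -1593 and p(3) = 138 have opposite signs, so a root lies in (2, 3); Newton's method refines it to λ ≈ 2.9162. p(27) = 882 and p(28) = -137 have opposite signs, so a root lies in (27, 28); Newton's method refines it to λ ≈ 27.8675. p(69) = -588 and p(70) = 2215 have opposite signs, so a root lies in (69, 70); Newton's method refines it to λ ≈ 69.2163. Check (Vieta): the three roots sum to 100, matching tr M = 100.
So the eigenvalues of A^T A are ≈ 2.9162, 27.8675, 69.2163 (all ≥ 0, as they must be for A^T A). The largest is λ_max ≈ 69.2163, hence ||A||_2 = sqrt(λ_max) ≈ 8.3196.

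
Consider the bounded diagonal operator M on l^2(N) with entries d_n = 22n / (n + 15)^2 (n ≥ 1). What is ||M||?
||M|| = 11/30 (attained at n = 15)

For M diagonal, ||M|| = sup_n |d_n|. Treat f(x) = 22x / (x + 15)^2 for real x > 0. By the quotient rule, f'(x) = 22(15 - x)/(x + 15)^3, which is positive for x < 15 and negative for x > 15. So f has a unique maximum at x = 15, and since 15 is a positive integer, the supremum over n ≥ 1 is attained at n = 15: d_15 = 22·15/(15 + 15)^2 = 22·15/900 = 11/30. Hence ||M|| = 11/30.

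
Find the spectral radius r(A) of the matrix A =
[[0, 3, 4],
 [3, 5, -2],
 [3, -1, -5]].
r(A) ≈ 7.3564

The eigenvalues of A are the roots of its characteristic polynomial. With M = A (coefficients from the trace, the sum of principal 2x2 minors, and det A):
  p(λ) = det(λ I - M) = λ^3 - 48λ + 45.
No integer candidate from the rational root theorem (±divisors of 45) is a root, so the roots are irrational. The cubic discriminant is Δ = 387693 > 0, so there are three distinct real roots. p(-8) = -83 and p(-7) = 38 have opposite signs, so a root lies in (-8, -7); Newton's method refines it to λ ≈ -7.3564. p(0) = 45 and p(1) = -2 have opposite signs, so a root lies in (0, 1); Newton's method refines it to λ ≈ 0.9557. p(6) = -27 and p(7) = 52 have opposite signs, so a root lies in (6, 7); Newton's method refines it to λ ≈ 6.4007. Check (Vieta): the three roots sum to 0, matching tr M = 0.
Thus the eigenvalues (to 4 decimals) are -7.3564 (modulus 7.3564); 0.9557 (modulus 0.9557); 6.4007 (modulus 6.4007). The spectral radius is the largest modulus: r(A) ≈ 7.3564. (Cross-check: r(A) ≤ ||A||_2 ≈ 7.5149; equality holds whenever A is normal, though it can also hold for some non-normal A.)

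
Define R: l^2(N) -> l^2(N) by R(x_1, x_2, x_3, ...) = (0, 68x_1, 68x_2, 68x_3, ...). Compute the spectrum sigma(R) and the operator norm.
sigma(R) = closed disk {z in C : |z| ≤ 68}; ||R|| = 68

Note R = 68·U where U is the unit right shift (U x)_k = x_{k-1} (with x_0 := 0); so ||R|| = 68||U|| and sigma(R) = 68·sigma(U). ||R x||^2 = sum_{k≥1} |68x_k|^2 = 4624||x||^2, so ||R|| = 68 and sigma(R) ⊂ {|z| ≤ 68}. For any |lambda| < 68, the equation (R - lambda I) x = 0 forces x_1 = 0, then 68x_k = lambda x_{k+1} ⇒ x = 0, so R has no eigenvalues. But (R - lambda I) is not surjective for |lambda| < 68: solving (R - lambda I) x = e_1 would require x_n proportional to (lambda/68)^(-n), which is not in l^2. So every |lambda| < 68 lies in the residual spectrum. The boundary |lambda| = 68 is in the approximate point spectrum (the spectrum is closed). Hence sigma(R) is the closed disk of radius 68.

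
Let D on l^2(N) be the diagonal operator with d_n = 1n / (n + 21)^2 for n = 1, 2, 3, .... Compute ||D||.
||D|| = 1/84 (attained at n = 21)

For D diagonal, ||D|| = sup_n |d_n|. Treat f(x) = 1x / (x + 21)^2 for real x > 0. By the quotient rule, f'(x) = 1(21 - x)/(x + 21)^3, which is positive for x < 21 and negative for x > 21. So f has a unique maximum at x = 21, and since 21 is a positive integer, the supremum over n ≥ 1 is attained at n = 21: d_21 = 1·21/(21 + 21)^2 = 1·21/1764 = 1/84. Hence ||D|| = 1/84.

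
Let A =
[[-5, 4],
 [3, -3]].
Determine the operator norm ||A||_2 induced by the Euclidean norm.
||A||_2 = sqrt((59 + sqrt(3445))/2) ≈ 7.6712 (= sqrt(largest eigenvalue of A^T A))

||A||_2 = sigma_max(A) = sqrt(lambda_max(A^T A)). Form the symmetric matrix M = A^T A =
[[34, -29],
 [-29, 25]].
Its characteristic polynomial (trace, determinant of M give the coefficients) is
  p(λ) = det(λ I - M) = λ^2 - 59λ + 9.
For λ^2 - 59λ + 9 the discriminant is 3445. It is nonnegative but not a perfect square, so the roots are real and irrational: λ = (59 ± sqrt(3445))/2 ≈ 58.8471, 0.1529.
So the eigenvalues of A^T A are ≈ 0.1529, 58.8471 (all ≥ 0, as they must be for A^T A). The largest is λ_max = (59 + sqrt(3445))/2 ≈ 58.8471, hence ||A||_2 = sqrt(λ_max) = sqrt((59 + sqrt(3445))/2) ≈ 7.6712.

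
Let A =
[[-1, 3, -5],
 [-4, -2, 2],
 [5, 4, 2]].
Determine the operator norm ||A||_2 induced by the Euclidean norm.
||A||_2 ≈ 7.835 (= sqrt(largest eigenvalue of A^T A))

||A||_2 = sigma_max(A) = sqrt(lambda_max(A^T A)). Form the symmetric matrix M = A^T A =
[[42, 25, 7],
 [25, 29, -11],
 [7, -11, 33]].
Its characteristic polynomial (trace, sum of principal 2x2 minors, determinant of M give the coefficients) is
  p(λ) = det(λ I - M) = λ^3 - 104λ^2 + 2766λ - 9216.
No integer candidate from the rational root theorem (±divisors of 9216) is a root, so the roots are irrational. The cubic discriminant is Δ = 2062395936 > 0, so there are three distinct real roots. p(3) = -1827 and p(4) = 248 have opposite signs, so a root lies in (3, 4); Newton's method refines it to λ ≈ 3.8756. p(38) = 588 and p(39) = -207 have opposite signs, so a root lies in (38, 39); Newton's method refines it to λ ≈ 38.7368. p(61) = -493 and p(62) = 828 have opposite signs, so a root lies in (61, 62); Newton's method refines it to λ ≈ 61.3876. Check (Vieta): the three roots sum to 104, matching tr M = 104.
So the eigenvalues of A^T A are ≈ 3.8756, 38.7368, 61.3876 (all ≥ 0, as they must be for A^T A). The largest is λ_max ≈ 61.3876, hence ||A||_2 = sqrt(λ_max) ≈ 7.835.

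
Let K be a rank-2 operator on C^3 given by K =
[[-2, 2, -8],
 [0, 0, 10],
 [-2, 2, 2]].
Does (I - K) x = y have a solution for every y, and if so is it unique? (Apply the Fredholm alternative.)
(I - K) is invertible (det(I - K) = -39 ≠ 0), so for every y in C^3 the equation (I - K) x = y has a unique solution.

K has rank 2 and factors as K = U V^T = u1 v1^T + u2 v2^T with u1 = (2, -2, 0), v1 = (-2, 2, -3), u2 = (-1, 2, 1), v2 = (-2, 2, 2) (multiplying out reproduces the displayed K). The nonzero eigenvalues of U V^T coincide with those of the 2 x 2 matrix G = V^T U = [[v1·u1, v1·u2], [v2·u1, v2·u2]] = [[-8, 3], [-8, 8]], and by the Sylvester determinant identity det(I_3 - U V^T) = det(I_2 - V^T U) = det([[9, -3], [8, -7]]) = (9)(-7) - (-3)(8) = -39. (Direct check: I - K =
[[3, -2, 8],
 [0, 1, -10],
 [2, -2, -1]]
has determinant -39.) The finite-dimensional Fredholm alternative says: either (I - K) is invertible, or ker(I - K) ≠ {0} and then range(I - K) = ker((I - K)^*)^⊥, with dim ker(I - K) = dim ker((I - K)^*). Since det(I - K) ≠ 0, 1 is not an eigenvalue of K and ker(I - K) = {0}, so we are in the first case: for every y there is a unique x = (I - K)^(-1) y. (Explicitly, by the Woodbury identity, (I - U V^T)^(-1) = I + U (I_2 - G)^(-1) V^T.)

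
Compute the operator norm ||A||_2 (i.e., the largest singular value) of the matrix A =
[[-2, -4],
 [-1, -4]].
||A||_2 = sqrt((37 + sqrt(1305))/2) ≈ 6.0467 (= sqrt(largest eigenvalue of A^T A))

||A||_2 = sigma_max(A) = sqrt(lambda_max(A^T A)). Form the symmetric matrix M = A^T A =
[[5, 12],
 [12, 32]].
Its characteristic polynomial (trace, determinant of M give the coefficients) is
  p(λ) = det(λ I - M) = λ^2 - 37λ + 16.
For λ^2 - 37λ + 16 the discriminant is 1305. It is nonnegative but not a perfect square, so the roots are real and irrational: λ = (37 ± sqrt(1305))/2 ≈ 36.5624, 0.4376.
So the eigenvalues of A^T A are ≈ 0.4376, 36.5624 (all ≥ 0, as they must be for A^T A). The largest is λ_max = (37 + sqrt(1305))/2 ≈ 36.5624, hence ||A||_2 = sqrt(λ_max) = sqrt((37 + sqrt(1305))/2) ≈ 6.0467.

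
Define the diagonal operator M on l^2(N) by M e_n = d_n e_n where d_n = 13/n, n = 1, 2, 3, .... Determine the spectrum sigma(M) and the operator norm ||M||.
sigma(M) = {13/n : n ≥ 1} ∪ {0}; ||M|| = 13

A bounded diagonal operator on l^2 with diagonal entries d_n has spectrum equal to the closure of {d_n : n ≥ 1}: every d_n is an eigenvalue (with eigenvector e_n), so {d_n} ⊂ sigma(M); the spectrum is closed, so its closure is too; and for lambda not in the closure, (M - lambda I) has bounded inverse (the diagonal entries 1/(d_n - lambda) are bounded). For our sequence d_n = 13/n, n = 1, 2, 3, ...:
  - {d_n} = {13/n : n ≥ 1}; the only limit point is 0
  - closure = {13/n : n ≥ 1} ∪ {0}
For the norm: a diagonal operator has ||M|| = sup_n |d_n|. Here d_n = 13/n is positive and decreasing, so sup_n |d_n| = d_1 = 13. So ||M|| = 13.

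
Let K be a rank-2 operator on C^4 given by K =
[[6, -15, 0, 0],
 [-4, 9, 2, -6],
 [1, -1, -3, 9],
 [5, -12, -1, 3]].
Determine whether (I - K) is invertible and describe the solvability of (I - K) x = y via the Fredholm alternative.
(I - K) is invertible (det(I - K) = -90 ≠ 0), so for every y in C^4 the equation (I - K) x = y has a unique solution.

K has rank 2 and factors as K = U V^T = u1 v1^T + u2 v2^T with u1 = (-3, 1, 1, -2), v1 = (-1, 3, -1, 3), u2 = (3, -3, 2, 3), v2 = (1, -2, -1, 3) (multiplying out reproduces the displayed K). The nonzero eigenvalues of U V^T coincide with those of the 2 x 2 matrix G = V^T U = [[v1·u1, v1·u2], [v2·u1, v2·u2]] = [[-1, -5], [-12, 16]], and by the Sylvester determinant identity det(I_4 - U V^T) = det(I_2 - V^T U) = det([[2, 5], [12, -15]]) = (2)(-15) - (5)(12) = -90. (Direct check: I - K =
[[-5, 15, 0, 0],
 [4, -8, -2, 6],
 [-1, 1, 4, -9],
 [-5, 12, 1, -2]]
has determinant -90.) The finite-dimensional Fredholm alternative says: either (I - K) is invertible, or ker(I - K) ≠ {0} and then range(I - K) = ker((I - K)^*)^⊥, with dim ker(I - K) = dim ker((I - K)^*). Since det(I - K) ≠ 0, 1 is not an eigenvalue of K and ker(I - K) = {0}, so we are in the first case: for every y there is a unique x = (I - K)^(-1) y. (Explicitly, by the Woodbury identity, (I - U V^T)^(-1) = I + U (I_2 - G)^(-1) V^T.)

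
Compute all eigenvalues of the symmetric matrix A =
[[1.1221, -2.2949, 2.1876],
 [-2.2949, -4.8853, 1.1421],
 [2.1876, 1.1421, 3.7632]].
sigma(A) ≈ {-6, 1, 5}

A is real symmetric, so its spectrum consists of real eigenvalues. Expanding the characteristic polynomial of the displayed matrix gives
  det(λ I - A) = p(λ) = λ^3 + (0)λ^2 + (-31)λ + (30).
Solving p(λ) = 0 yields eigenvalues ≈ -6, 1, 5. (A is shown rounded to 4 decimals, so these recover the underlying integer eigenvalues to within that precision.)
Verification: the trace of A = 0 equals the sum of eigenvalues 0, and det(A) ≈ -30.0003 matches the eigenvalue product -30.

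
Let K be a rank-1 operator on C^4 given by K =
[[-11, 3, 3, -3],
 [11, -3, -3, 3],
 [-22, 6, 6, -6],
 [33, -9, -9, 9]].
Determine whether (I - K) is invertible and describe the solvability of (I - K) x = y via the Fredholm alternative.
(I - K) is singular (det(I - K) = 0, i.e. 1 ∈ sigma(K)). (I - K) x = y is solvable iff y ⊥ ker((I - K)^*) = span{(-11, 3, 3, -3)}, i.e. iff -11y_1 + 3y_2 + 3y_3 - 3y_4 = 0. When solvable, the solutions are x = y + c·(1, -1, 2, -3), c arbitrary (ker(I - K) = span{(1, -1, 2, -3)}, dimension 1).

K has rank 1, so it is an outer product K = u v^T: every row of K is a multiple of one row vector. Reading off the entries, u = (1, -1, 2, -3) and v = (-11, 3, 3, -3) (row i of K equals u_i·v^T). A rank-one matrix u v^T satisfies K u = u (v·u) and kills the (3)-dimensional subspace v^⊥, so its characteristic polynomial is lambda^3 (lambda - v·u) with v·u = tr K = 1. Hence the eigenvalues of I - K are 1 (multiplicity 3) and 1 - (1) = 0, so det(I - K) = 0. (Direct check: I - K =
[[12, -3, -3, 3],
 [-11, 4, 3, -3],
 [22, -6, -5, 6],
 [-33, 9, 9, -8]]
has determinant 0.) So 1 is an eigenvalue of K and (I - K) is not invertible. The finite-dimensional Fredholm alternative says: either (I - K) is invertible, or ker(I - K) ≠ {0} and then range(I - K) = ker((I - K)^*)^⊥, with dim ker(I - K) = dim ker((I - K)^*). We are in the second case, so we need both kernels. Kernel of I - K: (I - K) u = u - u (v·u) = u - u = 0, so ker(I - K) = span{u} = span{(1, -1, 2, -3)} (it is exactly 1-dimensional because rank(I - K) = 3). Kernel of the adjoint: K is real, so (I - K)^* = I - K^T = I - v u^T, and (I - v u^T) v = v - v (u·v) = 0; hence ker((I - K)^*) = span{v} = span{(-11, 3, 3, -3)}. Therefore (I - K) x = y is solvable iff <y, v> = 0, i.e. iff -11y_1 + 3y_2 + 3y_3 - 3y_4 = 0. When this holds, K y = u (v·y) = 0, so (I - K) y = y and x = y is a particular solution; the full solution set is the line x = y + c·u = y + c·(1, -1, 2, -3), c ∈ C.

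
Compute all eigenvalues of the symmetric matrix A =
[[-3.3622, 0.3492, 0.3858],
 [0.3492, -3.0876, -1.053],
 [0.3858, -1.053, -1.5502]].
sigma(A) ≈ {-4, -3, -1}

A is real symmetric, so its spectrum consists of real eigenvalues. Expanding the characteristic polynomial of the displayed matrix gives
  det(λ I - A) = p(λ) = λ^3 + (8)λ^2 + (19)λ + (12).
Solving p(λ) = 0 yields eigenvalues ≈ -4, -3, -1. (A is shown rounded to 4 decimals, so these recover the underlying integer eigenvalues to within that precision.)
Verification: the trace of A = -8 equals the sum of eigenvalues -8, and det(A) ≈ -11.9999 matches the eigenvalue product -12.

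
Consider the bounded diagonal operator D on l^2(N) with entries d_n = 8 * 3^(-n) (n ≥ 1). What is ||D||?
||D|| = 8/3 (attained at n = 1)

For D diagonal, ||D|| = sup_n |d_n|. The sequence d_n = 8 * 3^(-n) is positive and strictly decreasing (ratio 3^(-1) < 1), so the supremum is d_1 = 8/3. Hence ||D|| = 8/3.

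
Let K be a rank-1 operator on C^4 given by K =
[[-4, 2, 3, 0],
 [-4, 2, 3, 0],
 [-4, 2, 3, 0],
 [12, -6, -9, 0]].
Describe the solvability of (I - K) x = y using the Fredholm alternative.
(I - K) is singular (det(I - K) = 0, i.e. 1 ∈ sigma(K)). (I - K) x = y is solvable iff y ⊥ ker((I - K)^*) = span{(-4, 2, 3, 0)}, i.e. iff -4y_1 + 2y_2 + 3y_3 = 0. When solvable, the solutions are x = y + c·(1, 1, 1, -3), c arbitrary (ker(I - K) = span{(1, 1, 1, -3)}, dimension 1).

K has rank 1, so it is an outer product K = u v^T: every row of K is a multiple of one row vector. Reading off the entries, u = (1, 1, 1, -3) and v = (-4, 2, 3, 0) (row i of K equals u_i·v^T). A rank-one matrix u v^T satisfies K u = u (v·u) and kills the (3)-dimensional subspace v^⊥, so its characteristic polynomial is lambda^3 (lambda - v·u) with v·u = tr K = 1. Hence the eigenvalues of I - K are 1 (multiplicity 3) and 1 - (1) = 0, so det(I - K) = 0. (Direct check: I - K =
[[5, -2, -3, 0],
 [4, -1, -3, 0],
 [4, -2, -2, 0],
 [-12, 6, 9, 1]]
has determinant 0.) So 1 is an eigenvalue of K and (I - K) is not invertible. The finite-dimensional Fredholm alternative says: either (I - K) is invertible, or ker(I - K) ≠ {0} and then range(I - K) = ker((I - K)^*)^⊥, with dim ker(I - K) = dim ker((I - K)^*). We are in the second case, so we need both kernels. Kernel of I - K: (I - K) u = u - u (v·u) = u - u = 0, so ker(I - K) = span{u} = span{(1, 1, 1, -3)} (it is exactly 1-dimensional because rank(I - K) = 3). Kernel of the adjoint: K is real, so (I - K)^* = I - K^T = I - v u^T, and (I - v u^T) v = v - v (u·v) = 0; hence ker((I - K)^*) = span{v} = span{(-4, 2, 3, 0)}. Therefore (I - K) x = y is solvable iff <y, v> = 0, i.e. iff -4y_1 + 2y_2 + 3y_3 = 0. When this holds, K y = u (v·y) = 0, so (I - K) y = y and x = y is a particular solution; the full solution set is the line x = y + c·u = y + c·(1, 1, 1, -3), c ∈ C.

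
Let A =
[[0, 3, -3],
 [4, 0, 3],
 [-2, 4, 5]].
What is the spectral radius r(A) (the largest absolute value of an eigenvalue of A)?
r(A) ≈ 6.6646

The eigenvalues of A are the roots of its characteristic polynomial. With M = A (coefficients from the trace, the sum of principal 2x2 minors, and det A):
  p(λ) = det(λ I - M) = λ^3 - 5λ^2 - 30λ + 126.
No integer candidate from the rational root theorem (±divisors of 126) is a root, so the roots are irrational. The cubic discriminant is Δ = 105048 > 0, so there are three distinct real roots. p(-6) = -90 and p(-5) = 26 have opposite signs, so a root lies in (-6, -5); Newton's method refines it to λ ≈ -5.2593. p(3) = 18 and p(4) = -10 have opposite signs, so a root lies in (3, 4); Newton's method refines it to λ ≈ 3.5947. p(6) = -18 and p(7) = 14 have opposite signs, so a root lies in (6, 7); Newton's method refines it to λ ≈ 6.6646. Check (Vieta): the three roots sum to 5, matching tr M = 5.
Thus the eigenvalues (to 4 decimals) are -5.2593 (modulus 5.2593); 3.5947 (modulus 3.5947); 6.6646 (modulus 6.6646). The spectral radius is the largest modulus: r(A) ≈ 6.6646. (Cross-check: r(A) ≤ ||A||_2 ≈ 6.9508; equality holds whenever A is normal, though it can also hold for some non-normal A.)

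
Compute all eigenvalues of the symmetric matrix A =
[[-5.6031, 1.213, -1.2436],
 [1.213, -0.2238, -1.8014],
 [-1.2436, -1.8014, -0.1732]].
sigma(A) ≈ {-6, -2, 2}

A is real symmetric, so its spectrum consists of real eigenvalues. Expanding the characteristic polynomial of the displayed matrix gives
  det(λ I - A) = p(λ) = λ^3 + (6)λ^2 + (-4)λ + (-24).
Solving p(λ) = 0 yields eigenvalues ≈ -6, -2, 2. (A is shown rounded to 4 decimals, so these recover the underlying integer eigenvalues to within that precision.)
Verification: the trace of A = -6 equals the sum of eigenvalues -6, and det(A) ≈ 24.0008 matches the eigenvalue product 24.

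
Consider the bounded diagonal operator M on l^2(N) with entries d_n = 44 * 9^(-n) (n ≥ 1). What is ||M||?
||M|| = 44/9 (attained at n = 1)

For M diagonal, ||M|| = sup_n |d_n|. The sequence d_n = 44 * 9^(-n) is positive and strictly decreasing (ratio 9^(-1) < 1), so the supremum is d_1 = 44/9. Hence ||M|| = 44/9.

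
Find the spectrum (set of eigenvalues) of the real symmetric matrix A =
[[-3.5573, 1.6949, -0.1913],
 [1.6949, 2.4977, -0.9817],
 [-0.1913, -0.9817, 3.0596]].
sigma(A) ≈ {-4, 2, 4}

A is real symmetric, so its spectrum consists of real eigenvalues. Expanding the characteristic polynomial of the displayed matrix gives
  det(λ I - A) = p(λ) = λ^3 + (-2)λ^2 + (-16)λ + (32).
Solving p(λ) = 0 yields eigenvalues ≈ -4, 2, 4. (A is shown rounded to 4 decimals, so these recover the underlying integer eigenvalues to within that precision.)
Verification: the trace of A = 2 equals the sum of eigenvalues 2, and det(A) ≈ -32.0005 matches the eigenvalue product -32.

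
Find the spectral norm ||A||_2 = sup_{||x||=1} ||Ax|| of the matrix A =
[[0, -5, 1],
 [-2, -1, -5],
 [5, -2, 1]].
||A||_2 ≈ 6.8055 (= sqrt(largest eigenvalue of A^T A))

||A||_2 = sigma_max(A) = sqrt(lambda_max(A^T A)). Form the symmetric matrix M = A^T A =
[[29, -8, 15],
 [-8, 30, -2],
 [15, -2, 27]].
Its characteristic polynomial (trace, sum of principal 2x2 minors, determinant of M give the coefficients) is
  p(λ) = det(λ I - M) = λ^3 - 86λ^2 + 2170λ - 15376.
No integer candidate from the rational root theorem (±divisors of 15376) is a root, so the roots are irrational. The cubic discriminant is Δ = 100851184 > 0, so there are three distinct real roots. p(11) = -581 and p(12) = 8 have opposite signs, so a root lies in (11, 12); Newton's method refines it to λ ≈ 11.9852. p(27) = 203 and p(28) = -88 have opposite signs, so a root lies in (27, 28); Newton's method refines it to λ ≈ 27.7. p(46) = -196 and p(47) = 463 have opposite signs, so a root lies in (46, 47); Newton's method refines it to λ ≈ 46.3149. Check (Vieta): the three roots sum to 86, matching tr M = 86.
So the eigenvalues of A^T A are ≈ 11.9852, 27.7, 46.3149 (all ≥ 0, as they must be for A^T A). The largest is λ_max ≈ 46.3149, hence ||A||_2 = sqrt(λ_max) ≈ 6.8055.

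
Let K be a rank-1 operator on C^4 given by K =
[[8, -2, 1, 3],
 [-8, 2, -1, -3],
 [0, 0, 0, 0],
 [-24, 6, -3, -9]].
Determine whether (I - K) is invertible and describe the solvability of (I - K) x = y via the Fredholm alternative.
(I - K) is singular (det(I - K) = 0, i.e. 1 ∈ sigma(K)). (I - K) x = y is solvable iff y ⊥ ker((I - K)^*) = span{(8, -2, 1, 3)}, i.e. iff 8y_1 - 2y_2 + y_3 + 3y_4 = 0. When solvable, the solutions are x = y + c·(1, -1, 0, -3), c arbitrary (ker(I - K) = span{(1, -1, 0, -3)}, dimension 1).

K has rank 1, so it is an outer product K = u v^T: every row of K is a multiple of one row vector. Reading off the entries, u = (1, -1, 0, -3) and v = (8, -2, 1, 3) (row i of K equals u_i·v^T). A rank-one matrix u v^T satisfies K u = u (v·u) and kills the (3)-dimensional subspace v^⊥, so its characteristic polynomial is lambda^3 (lambda - v·u) with v·u = tr K = 1. Hence the eigenvalues of I - K are 1 (multiplicity 3) and 1 - (1) = 0, so det(I - K) = 0. (Direct check: I - K =
[[-7, 2, -1, -3],
 [8, -1, 1, 3],
 [0, 0, 1, 0],
 [24, -6, 3, 10]]
has determinant 0.) So 1 is an eigenvalue of K and (I - K) is not invertible. The finite-dimensional Fredholm alternative says: either (I - K) is invertible, or ker(I - K) ≠ {0} and then range(I - K) = ker((I - K)^*)^⊥, with dim ker(I - K) = dim ker((I - K)^*). We are in the second case, so we need both kernels. Kernel of I - K: (I - K) u = u - u (v·u) = u - u = 0, so ker(I - K) = span{u} = span{(1, -1, 0, -3)} (it is exactly 1-dimensional because rank(I - K) = 3). Kernel of the adjoint: K is real, so (I - K)^* = I - K^T = I - v u^T, and (I - v u^T) v = v - v (u·v) = 0; hence ker((I - K)^*) = span{v} = span{(8, -2, 1, 3)}. Therefore (I - K) x = y is solvable iff <y, v> = 0, i.e. iff 8y_1 - 2y_2 + y_3 + 3y_4 = 0. When this holds, K y = u (v·y) = 0, so (I - K) y = y and x = y is a particular solution; the full solution set is the line x = y + c·u = y + c·(1, -1, 0, -3), c ∈ C.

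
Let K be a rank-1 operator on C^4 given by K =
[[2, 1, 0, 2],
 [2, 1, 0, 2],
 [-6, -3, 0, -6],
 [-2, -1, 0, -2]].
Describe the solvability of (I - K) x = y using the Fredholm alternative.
(I - K) is singular (det(I - K) = 0, i.e. 1 ∈ sigma(K)). (I - K) x = y is solvable iff y ⊥ ker((I - K)^*) = span{(2, 1, 0, 2)}, i.e. iff 2y_1 + y_2 + 2y_4 = 0. When solvable, the solutions are x = y + c·(1, 1, -3, -1), c arbitrary (ker(I - K) = span{(1, 1, -3, -1)}, dimension 1).

K has rank 1, so it is an outer product K = u v^T: every row of K is a multiple of one row vector. Reading off the entries, u = (1, 1, -3, -1) and v = (2, 1, 0, 2) (row i of K equals u_i·v^T). A rank-one matrix u v^T satisfies K u = u (v·u) and kills the (3)-dimensional subspace v^⊥, so its characteristic polynomial is lambda^3 (lambda - v·u) with v·u = tr K = 1. Hence the eigenvalues of I - K are 1 (multiplicity 3) and 1 - (1) = 0, so det(I - K) = 0. (Direct check: I - K =
[[-1, -1, 0, -2],
 [-2, 0, 0, -2],
 [6, 3, 1, 6],
 [2, 1, 0, 3]]
has determinant 0.) So 1 is an eigenvalue of K and (I - K) is not invertible. The finite-dimensional Fredholm alternative says: either (I - K) is invertible, or ker(I - K) ≠ {0} and then range(I - K) = ker((I - K)^*)^⊥, with dim ker(I - K) = dim ker((I - K)^*). We are in the second case, so we need both kernels. Kernel of I - K: (I - K) u = u - u (v·u) = u - u = 0, so ker(I - K) = span{u} = span{(1, 1, -3, -1)} (it is exactly 1-dimensional because rank(I - K) = 3). Kernel of the adjoint: K is real, so (I - K)^* = I - K^T = I - v u^T, and (I - v u^T) v = v - v (u·v) = 0; hence ker((I - K)^*) = span{v} = span{(2, 1, 0, 2)}. Therefore (I - K) x = y is solvable iff <y, v> = 0, i.e. iff 2y_1 + y_2 + 2y_4 = 0. When this holds, K y = u (v·y) = 0, so (I - K) y = y and x = y is a particular solution; the full solution set is the line x = y + c·u = y + c·(1, 1, -3, -1), c ∈ C.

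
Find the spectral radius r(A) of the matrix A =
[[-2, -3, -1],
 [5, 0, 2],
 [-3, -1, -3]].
r(A) ≈ 3.7679

The eigenvalues of A are the roots of its characteristic polynomial. With M = A (coefficients from the trace, the sum of principal 2x2 minors, and det A):
  p(λ) = det(λ I - M) = λ^3 + 5λ^2 + 20λ + 26.
No integer candidate from the rational root theorem (±divisors of 26) is a root, so the roots are irrational. The cubic discriminant is Δ = -6452 < 0, so there is one real root and a complex-conjugate pair. p(-2) = -2 and p(-1) = 10 have opposite signs, so a root lies in (-2, -1); Newton's method refines it to λ ≈ -1.8314. Dividing out (λ - (-1.8314)) leaves approximately λ^2 + 3.1686λ + 14.1971. For λ^2 + 3.1686λ + 14.1971 the discriminant is -46.748. It is negative, so the remaining roots are the complex-conjugate pair λ ≈ -1.5843 ± 3.4186i. Their product equals the constant term, so |λ|^2 ≈ 14.1971 and |λ| ≈ 3.7679.
Thus the eigenvalues (to 4 decimals) are -1.8314 (modulus 1.8314); -1.5843 ± 3.4186i (modulus 3.7679). The spectral radius is the largest modulus: r(A) ≈ 3.7679. (Cross-check: r(A) ≤ ||A||_2 ≈ 7.2735; equality holds whenever A is normal, though it can also hold for some non-normal A.)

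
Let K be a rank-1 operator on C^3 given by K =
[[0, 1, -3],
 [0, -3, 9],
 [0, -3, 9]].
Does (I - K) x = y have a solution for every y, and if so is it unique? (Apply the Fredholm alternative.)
(I - K) is invertible (det(I - K) = -5 ≠ 0), so for every y in C^3 the equation (I - K) x = y has a unique solution.

K has rank 1, so it is an outer product K = u v^T: every row of K is a multiple of one row vector. Reading off the entries, u = (-1, 3, 3) and v = (0, -1, 3) (row i of K equals u_i·v^T). A rank-one matrix u v^T satisfies K u = u (v·u) and kills the (2)-dimensional subspace v^⊥, so its characteristic polynomial is lambda^2 (lambda - v·u) with v·u = tr K = 6. Hence the eigenvalues of I - K are 1 (multiplicity 2) and 1 - (6) = -5, so det(I - K) = -5. (Direct check: I - K =
[[1, -1, 3],
 [0, 4, -9],
 [0, 3, -8]]
has determinant -5.) The finite-dimensional Fredholm alternative says: either (I - K) is invertible, or ker(I - K) ≠ {0} and then range(I - K) = ker((I - K)^*)^⊥, with dim ker(I - K) = dim ker((I - K)^*). Since det(I - K) ≠ 0, 1 is not an eigenvalue of K and ker(I - K) = {0}, so we are in the first case: for every y there is a unique x = (I - K)^(-1) y. Explicitly, by the Sherman–Morrison formula, (I - u v^T)^(-1) = I + u v^T/(1 - v·u), i.e. (I - K)^(-1) = I + K/(-5).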